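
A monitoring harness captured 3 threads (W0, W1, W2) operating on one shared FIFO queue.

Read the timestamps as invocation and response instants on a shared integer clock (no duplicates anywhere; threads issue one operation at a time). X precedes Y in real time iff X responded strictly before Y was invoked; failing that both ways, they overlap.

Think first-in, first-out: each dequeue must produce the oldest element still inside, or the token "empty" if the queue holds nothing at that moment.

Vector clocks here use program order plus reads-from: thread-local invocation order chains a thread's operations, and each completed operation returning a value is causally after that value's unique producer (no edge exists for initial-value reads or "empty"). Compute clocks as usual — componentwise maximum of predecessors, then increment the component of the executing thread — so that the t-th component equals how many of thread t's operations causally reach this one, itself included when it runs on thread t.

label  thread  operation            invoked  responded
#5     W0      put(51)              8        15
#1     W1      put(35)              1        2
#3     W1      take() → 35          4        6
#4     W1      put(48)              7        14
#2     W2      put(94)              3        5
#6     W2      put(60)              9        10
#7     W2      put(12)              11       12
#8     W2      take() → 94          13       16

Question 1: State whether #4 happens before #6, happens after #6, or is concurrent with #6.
Answer: concurrent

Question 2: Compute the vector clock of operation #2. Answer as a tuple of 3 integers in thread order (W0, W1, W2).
Answer: (0, 0, 1)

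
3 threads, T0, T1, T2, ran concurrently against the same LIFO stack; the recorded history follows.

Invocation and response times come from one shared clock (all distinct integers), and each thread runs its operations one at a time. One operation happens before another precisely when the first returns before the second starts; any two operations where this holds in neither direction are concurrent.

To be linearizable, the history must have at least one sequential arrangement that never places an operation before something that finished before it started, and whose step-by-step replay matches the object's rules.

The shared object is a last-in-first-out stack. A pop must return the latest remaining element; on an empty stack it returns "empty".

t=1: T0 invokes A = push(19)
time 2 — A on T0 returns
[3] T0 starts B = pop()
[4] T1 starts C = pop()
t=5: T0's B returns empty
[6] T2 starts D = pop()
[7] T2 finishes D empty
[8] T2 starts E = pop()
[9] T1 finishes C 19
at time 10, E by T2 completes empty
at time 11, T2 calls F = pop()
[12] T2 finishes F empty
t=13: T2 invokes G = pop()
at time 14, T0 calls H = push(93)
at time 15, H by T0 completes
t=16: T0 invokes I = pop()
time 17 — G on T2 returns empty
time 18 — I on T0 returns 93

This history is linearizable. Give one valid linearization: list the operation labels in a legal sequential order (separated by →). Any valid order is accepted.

A → C → B → D → E → F → G → H → I

1. A push(19), leaving stack <19>
2. C pop() → 19, leaving stack <>
3. B pop() → empty, leaving stack <>
4. D pop() → empty, leaving stack <>
5. E pop() → empty, leaving stack <>
6. F pop() → empty, leaving stack <>
7. G pop() → empty, leaving stack <>
8. H push(93), leaving stack <93>
9. I pop() → 93, leaving stack <>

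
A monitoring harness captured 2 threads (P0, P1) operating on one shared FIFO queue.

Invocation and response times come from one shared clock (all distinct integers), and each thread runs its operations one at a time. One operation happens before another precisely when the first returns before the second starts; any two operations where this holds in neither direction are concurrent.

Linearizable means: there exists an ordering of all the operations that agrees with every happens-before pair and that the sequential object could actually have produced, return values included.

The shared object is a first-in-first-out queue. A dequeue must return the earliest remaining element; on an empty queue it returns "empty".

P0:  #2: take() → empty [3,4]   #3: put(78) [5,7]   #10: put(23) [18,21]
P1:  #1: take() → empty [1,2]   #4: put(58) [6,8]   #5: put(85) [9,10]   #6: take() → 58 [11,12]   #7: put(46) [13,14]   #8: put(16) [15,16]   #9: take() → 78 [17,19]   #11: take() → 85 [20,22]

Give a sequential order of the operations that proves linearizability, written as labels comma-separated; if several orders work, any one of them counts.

#1, #2, #4, #3, #5, #6, #7, #8, #9, #10, #11

1. #1 take() → empty, leaving queue <>
2. #2 take() → empty, leaving queue <>
3. #4 put(58), leaving queue <58>
4. #3 put(78), leaving queue <58,78>
5. #5 put(85), leaving queue <58,78,85>
6. #6 take() → 58, leaving queue <78,85>
7. #7 put(46), leaving queue <78,85,46>
8. #8 put(16), leaving queue <78,85,46,16>
9. #9 take() → 78, leaving queue <85,46,16>
10. #10 put(23), leaving queue <85,46,16,23>
11. #11 take() → 85, leaving queue <46,16,23>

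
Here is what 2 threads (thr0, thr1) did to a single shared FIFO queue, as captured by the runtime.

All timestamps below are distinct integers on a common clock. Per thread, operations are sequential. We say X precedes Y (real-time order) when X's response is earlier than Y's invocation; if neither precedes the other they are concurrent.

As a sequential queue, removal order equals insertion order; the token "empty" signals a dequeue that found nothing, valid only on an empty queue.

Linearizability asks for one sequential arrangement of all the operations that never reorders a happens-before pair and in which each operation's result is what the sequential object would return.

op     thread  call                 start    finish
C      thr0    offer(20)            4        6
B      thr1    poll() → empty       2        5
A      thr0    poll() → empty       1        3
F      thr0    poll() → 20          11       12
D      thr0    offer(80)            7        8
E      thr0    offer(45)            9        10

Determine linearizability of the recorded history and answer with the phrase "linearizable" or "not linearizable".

linearizable

a witness: A, B, C, D, E, F
1. A poll() → empty, leaving queue <>
2. B poll() → empty, leaving queue <>
3. C offer(20), leaving queue <20>
4. D offer(80), leaving queue <20,80>
5. E offer(45), leaving queue <20,80,45>
6. F poll() → 20, leaving queue <80,45>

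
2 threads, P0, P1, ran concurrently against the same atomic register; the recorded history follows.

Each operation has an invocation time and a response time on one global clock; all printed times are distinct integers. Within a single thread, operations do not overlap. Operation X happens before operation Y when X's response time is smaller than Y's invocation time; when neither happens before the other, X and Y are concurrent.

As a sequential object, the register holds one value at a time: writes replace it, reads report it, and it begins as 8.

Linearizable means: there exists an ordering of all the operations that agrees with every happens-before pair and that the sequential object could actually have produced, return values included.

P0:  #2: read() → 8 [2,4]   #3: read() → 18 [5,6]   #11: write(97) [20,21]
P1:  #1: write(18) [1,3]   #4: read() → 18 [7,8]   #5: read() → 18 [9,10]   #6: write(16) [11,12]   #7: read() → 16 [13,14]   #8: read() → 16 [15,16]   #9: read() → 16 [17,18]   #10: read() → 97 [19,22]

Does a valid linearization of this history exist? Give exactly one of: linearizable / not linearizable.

linearizable

witness order: #2, #1, #3, #4, #5, #6, #7, #8, #9, #11, #10
after step 1 (#2 read() → 8): value 8
after step 2 (#1 write(18)): value 18
after step 3 (#3 read() → 18): value 18
after step 4 (#4 read() → 18): value 18
after step 5 (#5 read() → 18): value 18
after step 6 (#6 write(16)): value 16
after step 7 (#7 read() → 16): value 16
after step 8 (#8 read() → 16): value 16
after step 9 (#9 read() → 16): value 16
after step 10 (#11 write(97)): value 97
after step 11 (#10 read() → 97): value 97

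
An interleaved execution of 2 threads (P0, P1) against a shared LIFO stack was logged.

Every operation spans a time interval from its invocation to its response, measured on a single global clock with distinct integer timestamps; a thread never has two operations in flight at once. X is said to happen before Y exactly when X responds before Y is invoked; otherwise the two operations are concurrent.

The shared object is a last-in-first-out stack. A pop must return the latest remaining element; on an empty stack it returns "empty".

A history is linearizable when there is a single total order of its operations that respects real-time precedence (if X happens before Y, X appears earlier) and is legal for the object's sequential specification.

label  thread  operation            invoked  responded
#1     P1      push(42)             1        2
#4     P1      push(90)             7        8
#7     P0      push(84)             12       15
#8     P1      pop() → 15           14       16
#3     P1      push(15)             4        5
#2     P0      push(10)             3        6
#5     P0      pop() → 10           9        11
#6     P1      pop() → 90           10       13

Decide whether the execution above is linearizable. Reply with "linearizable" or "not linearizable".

one valid linearization: #1, #3, #2, #4, #6, #5, #8, #7
after step 1 (#1 push(42)): stack <42>
after step 2 (#3 push(15)): stack <42,15>
after step 3 (#2 push(10)): stack <42,15,10>
after step 4 (#4 push(90)): stack <42,15,10,90>
after step 5 (#6 pop() → 90): stack <42,15,10>
after step 6 (#5 pop() → 10): stack <42,15>
after step 7 (#8 pop() → 15): stack <42>
after step 8 (#7 push(84)): stack <42,84>

linearizable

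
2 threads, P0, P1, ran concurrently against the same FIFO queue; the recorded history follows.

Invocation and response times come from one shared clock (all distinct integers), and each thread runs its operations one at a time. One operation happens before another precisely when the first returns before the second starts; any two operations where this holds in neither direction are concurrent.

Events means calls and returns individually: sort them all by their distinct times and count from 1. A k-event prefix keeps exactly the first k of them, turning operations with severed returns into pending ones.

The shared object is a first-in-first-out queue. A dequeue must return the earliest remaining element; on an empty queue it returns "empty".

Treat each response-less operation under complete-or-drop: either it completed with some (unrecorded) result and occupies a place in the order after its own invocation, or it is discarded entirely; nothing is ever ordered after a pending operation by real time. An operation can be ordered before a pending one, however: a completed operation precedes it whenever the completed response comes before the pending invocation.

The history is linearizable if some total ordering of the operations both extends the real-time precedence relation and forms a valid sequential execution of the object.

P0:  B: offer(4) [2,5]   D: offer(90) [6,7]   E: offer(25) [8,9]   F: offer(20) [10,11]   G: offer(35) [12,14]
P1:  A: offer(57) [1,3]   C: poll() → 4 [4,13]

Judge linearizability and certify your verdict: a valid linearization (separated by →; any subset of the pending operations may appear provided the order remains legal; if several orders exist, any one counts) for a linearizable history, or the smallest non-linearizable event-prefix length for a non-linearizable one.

1. B offer(4), leaving queue <4>
2. A offer(57), leaving queue <4,57>
3. C poll() → 4, leaving queue <57>
4. D offer(90), leaving queue <57,90>
5. E offer(25), leaving queue <57,90,25>
6. F offer(20), leaving queue <57,90,25,20>
7. G offer(35), leaving queue <57,90,25,20,35>

linearizable — witness: B → A → C → D → E → F → G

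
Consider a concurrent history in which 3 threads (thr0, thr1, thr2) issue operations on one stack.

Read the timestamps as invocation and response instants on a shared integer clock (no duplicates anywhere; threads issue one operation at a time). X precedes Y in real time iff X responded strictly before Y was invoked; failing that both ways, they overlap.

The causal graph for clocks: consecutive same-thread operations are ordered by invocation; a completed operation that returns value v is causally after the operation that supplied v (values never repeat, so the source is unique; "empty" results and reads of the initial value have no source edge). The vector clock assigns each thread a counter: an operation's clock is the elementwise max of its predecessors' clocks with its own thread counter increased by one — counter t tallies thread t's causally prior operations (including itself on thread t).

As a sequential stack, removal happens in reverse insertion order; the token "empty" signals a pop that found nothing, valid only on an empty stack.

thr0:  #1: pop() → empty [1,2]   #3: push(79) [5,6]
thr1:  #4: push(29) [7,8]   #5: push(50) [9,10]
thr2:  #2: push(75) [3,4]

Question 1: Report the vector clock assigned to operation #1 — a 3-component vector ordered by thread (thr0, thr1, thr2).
(1, 0, 0)

no predecessors for #2 (invoked 3): thr2 increments from zero → (0, 0, 1)
no predecessors for #4 (invoked 7): thr1 increments from zero → (0, 1, 0)
no predecessors for #1 (invoked 1): thr0 increments from zero → (1, 0, 0)
invoked at 9, #5 merges VC(#4)=(0, 1, 0) and bumps thr1's slot → (0, 2, 0)
invoked at 5, #3 merges VC(#1)=(1, 0, 0) and bumps thr0's slot → (2, 0, 0)
target: VC(#1) = (1, 0, 0)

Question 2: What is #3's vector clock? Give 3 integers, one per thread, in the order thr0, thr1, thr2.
(2, 0, 0)

#2, invoked 3, has no incoming edges; only thr2's bump applies → (0, 0, 1)
#4, invoked 7, has no incoming edges; only thr1's bump applies → (0, 1, 0)
#1, invoked 1, has no incoming edges; only thr0's bump applies → (1, 0, 0)
merge at #5 (invoked 9): VC(#4)=(0, 1, 0), own-thread bump on thr1 → (0, 2, 0)
merge at #3 (invoked 5): VC(#1)=(1, 0, 0), own-thread bump on thr0 → (2, 0, 0)
target: VC(#3) = (2, 0, 0)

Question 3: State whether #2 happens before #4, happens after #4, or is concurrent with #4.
before

#2 spans [3,4], #4 spans [7,8]
resp(#2)=4 < inv(#4)=7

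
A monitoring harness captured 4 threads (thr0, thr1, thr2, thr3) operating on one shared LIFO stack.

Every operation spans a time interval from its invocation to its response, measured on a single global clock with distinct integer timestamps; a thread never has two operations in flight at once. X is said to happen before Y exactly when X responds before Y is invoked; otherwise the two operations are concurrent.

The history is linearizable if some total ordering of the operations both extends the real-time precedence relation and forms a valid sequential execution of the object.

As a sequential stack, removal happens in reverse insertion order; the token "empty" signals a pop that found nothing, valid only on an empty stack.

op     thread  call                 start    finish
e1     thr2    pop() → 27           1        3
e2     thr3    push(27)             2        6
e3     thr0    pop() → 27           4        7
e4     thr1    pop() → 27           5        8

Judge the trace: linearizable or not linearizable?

cut after 6 events: linearizable; cut after 7 events (e3 responds, time 7): not linearizable
3 completed operations, 3 real-time-consistent orders — every LIFO stack replay fails
every completion of the 1 pending operation (e4) was checked; none linearizes
take e1, e2, e3 (pending dropped): step 1 already fails, because e1 pop() → 27 cannot occur there
take e1, e3, e2 (pending dropped): step 1 already fails, because e1 pop() → 27 cannot occur there

not linearizable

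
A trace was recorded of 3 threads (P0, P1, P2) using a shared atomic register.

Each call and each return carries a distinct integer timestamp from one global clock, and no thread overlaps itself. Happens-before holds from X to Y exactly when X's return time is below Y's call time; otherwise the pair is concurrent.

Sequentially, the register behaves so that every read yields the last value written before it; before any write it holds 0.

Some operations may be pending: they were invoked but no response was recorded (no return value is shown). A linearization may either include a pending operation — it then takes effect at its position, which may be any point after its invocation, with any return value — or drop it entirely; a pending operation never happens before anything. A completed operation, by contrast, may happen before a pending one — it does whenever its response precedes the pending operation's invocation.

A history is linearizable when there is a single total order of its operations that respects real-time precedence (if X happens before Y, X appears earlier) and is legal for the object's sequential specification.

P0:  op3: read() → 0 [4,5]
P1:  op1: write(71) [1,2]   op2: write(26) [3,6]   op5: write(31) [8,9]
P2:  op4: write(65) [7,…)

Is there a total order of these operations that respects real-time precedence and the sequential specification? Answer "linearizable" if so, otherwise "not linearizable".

prefix check: 1..4 passes, 1..5 fails once op3's time-5 response joins
the completed operations (2 total) allow one real-time order; the atomic register replay rejects it
completion choices over the 1 pending operation (op2) were checked; none helps
e.g. op1, op3 (pending dropped): illegal at step 2, since op3 read() → 0 cannot apply there

not linearizable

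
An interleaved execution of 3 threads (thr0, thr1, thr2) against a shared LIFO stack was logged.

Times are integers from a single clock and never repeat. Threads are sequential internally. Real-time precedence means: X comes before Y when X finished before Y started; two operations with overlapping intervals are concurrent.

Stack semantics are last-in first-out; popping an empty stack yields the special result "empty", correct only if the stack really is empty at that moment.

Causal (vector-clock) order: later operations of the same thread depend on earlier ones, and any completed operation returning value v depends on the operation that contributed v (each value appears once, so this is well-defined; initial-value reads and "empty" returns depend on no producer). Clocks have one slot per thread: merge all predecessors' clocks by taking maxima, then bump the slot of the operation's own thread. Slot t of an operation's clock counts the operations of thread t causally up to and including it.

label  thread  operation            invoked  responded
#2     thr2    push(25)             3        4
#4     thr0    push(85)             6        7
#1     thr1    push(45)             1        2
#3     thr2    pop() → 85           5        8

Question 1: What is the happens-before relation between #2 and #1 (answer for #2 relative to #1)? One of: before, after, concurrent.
#2 spans [3,4], #1 spans [1,2]
resp(#1)=2 < inv(#2)=3

after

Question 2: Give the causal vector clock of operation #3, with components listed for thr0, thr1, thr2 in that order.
root op #2, invoked 3: fresh clock plus thr2's own tick → (0, 0, 1)
root op #1, invoked 1: fresh clock plus thr1's own tick → (0, 1, 0)
root op #4, invoked 6: fresh clock plus thr0's own tick → (1, 0, 0)
invoked at 5, #3 merges VC(#2)=(0, 0, 1), VC(#4)=(1, 0, 0) and bumps thr2's slot → (1, 0, 2)
target: VC(#3) = (1, 0, 2)

(1, 0, 2)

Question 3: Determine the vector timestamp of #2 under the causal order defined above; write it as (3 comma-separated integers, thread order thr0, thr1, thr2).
#2 (invocation 3): nothing precedes it; thr2's component alone gives (0, 0, 1)
#1 (invocation 1): nothing precedes it; thr1's component alone gives (0, 1, 0)
#4 (invocation 6): nothing precedes it; thr0's component alone gives (1, 0, 0)
#3, invoked 5, takes VC(#2)=(0, 0, 1), VC(#4)=(1, 0, 0) under max, adds 1 for thr2 → (1, 0, 2)
target: VC(#2) = (0, 0, 1)

(0, 0, 1)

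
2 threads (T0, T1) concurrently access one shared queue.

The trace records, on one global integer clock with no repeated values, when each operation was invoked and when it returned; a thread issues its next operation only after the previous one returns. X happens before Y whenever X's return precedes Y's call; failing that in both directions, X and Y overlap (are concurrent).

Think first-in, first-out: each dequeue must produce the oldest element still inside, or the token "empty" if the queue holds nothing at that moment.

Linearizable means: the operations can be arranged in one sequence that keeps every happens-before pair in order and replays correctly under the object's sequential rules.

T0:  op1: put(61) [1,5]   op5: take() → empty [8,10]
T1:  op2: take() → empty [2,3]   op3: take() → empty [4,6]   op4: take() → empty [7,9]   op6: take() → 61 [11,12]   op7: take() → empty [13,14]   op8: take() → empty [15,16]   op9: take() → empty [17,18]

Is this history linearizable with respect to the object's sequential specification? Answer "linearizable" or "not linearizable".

through event 9 a valid linearization exists; event 10 (op5 responding at time 10) ends that
checked exhaustively: 6 real-time-consistent orders of 5 completed operations, zero legal queue replays
take op1, op2, op3, op4, op5: step 2 already fails, because op2 take() → empty cannot occur there
take op1, op2, op3, op5, op4: step 2 already fails, because op2 take() → empty cannot occur there

not linearizable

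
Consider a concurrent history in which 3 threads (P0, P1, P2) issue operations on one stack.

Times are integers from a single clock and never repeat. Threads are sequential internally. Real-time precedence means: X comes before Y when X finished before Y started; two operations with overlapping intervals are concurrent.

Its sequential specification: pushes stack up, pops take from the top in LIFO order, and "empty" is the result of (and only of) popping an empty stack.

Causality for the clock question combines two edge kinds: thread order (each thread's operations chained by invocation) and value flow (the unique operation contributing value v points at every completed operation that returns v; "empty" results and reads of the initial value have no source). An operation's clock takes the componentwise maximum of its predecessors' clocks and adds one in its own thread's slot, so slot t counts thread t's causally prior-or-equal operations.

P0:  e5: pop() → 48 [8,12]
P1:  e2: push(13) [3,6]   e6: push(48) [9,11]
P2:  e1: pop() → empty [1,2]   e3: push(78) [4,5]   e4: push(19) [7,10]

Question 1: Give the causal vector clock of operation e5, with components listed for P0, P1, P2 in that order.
(1, 2, 0)

e1, invoked 1, has no incoming edges; only P2's bump applies → (0, 0, 1)
e2, invoked 3, has no incoming edges; only P1's bump applies → (0, 1, 0)
VC(e3, invoked at 4): max of VC(e1)=(0, 0, 1), then +1 on thread P2 → (0, 0, 2)
VC(e6, invoked at 9): max of VC(e2)=(0, 1, 0), then +1 on thread P1 → (0, 2, 0)
VC(e4, invoked at 7): max of VC(e3)=(0, 0, 2), then +1 on thread P2 → (0, 0, 3)
VC(e5, invoked at 8): max of VC(e6)=(0, 2, 0), then +1 on thread P0 → (1, 2, 0)
target: VC(e5) = (1, 2, 0)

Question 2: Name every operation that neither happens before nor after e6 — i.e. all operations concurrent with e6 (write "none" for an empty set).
e4, e5

concurrent with e6 ([9,11]): every op whose interval crosses 9..11
e1 [1,2]: before
e2 [3,6]: before
e3 [4,5]: before
e4 [7,10]: concurrent
e5 [8,12]: concurrent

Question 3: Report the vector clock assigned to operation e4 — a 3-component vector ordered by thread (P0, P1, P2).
(0, 0, 3)

invoked at 1, e1 has no predecessors; its own P2 bump gives (0, 0, 1)
invoked at 3, e2 has no predecessors; its own P1 bump gives (0, 1, 0)
e3 (invocation 4): componentwise max over VC(e1)=(0, 0, 1), +1 at P2, giving (0, 0, 2)
e6 (invocation 9): componentwise max over VC(e2)=(0, 1, 0), +1 at P1, giving (0, 2, 0)
e4 (invocation 7): componentwise max over VC(e3)=(0, 0, 2), +1 at P2, giving (0, 0, 3)
e5 (invocation 8): componentwise max over VC(e6)=(0, 2, 0), +1 at P0, giving (1, 2, 0)
target: VC(e4) = (0, 0, 3)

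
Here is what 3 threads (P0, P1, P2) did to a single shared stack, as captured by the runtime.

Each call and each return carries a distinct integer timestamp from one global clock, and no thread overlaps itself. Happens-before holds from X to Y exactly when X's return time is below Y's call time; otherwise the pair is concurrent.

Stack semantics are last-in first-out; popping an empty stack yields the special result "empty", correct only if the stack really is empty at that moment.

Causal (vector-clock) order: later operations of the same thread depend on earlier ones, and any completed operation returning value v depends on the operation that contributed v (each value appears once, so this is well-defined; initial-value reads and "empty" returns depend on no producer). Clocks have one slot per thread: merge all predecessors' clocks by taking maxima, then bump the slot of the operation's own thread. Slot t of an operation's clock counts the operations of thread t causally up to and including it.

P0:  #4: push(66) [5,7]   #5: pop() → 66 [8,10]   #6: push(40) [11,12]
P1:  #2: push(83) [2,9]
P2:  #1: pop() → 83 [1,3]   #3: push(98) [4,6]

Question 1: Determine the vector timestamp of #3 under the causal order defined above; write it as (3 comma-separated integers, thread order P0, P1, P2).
(0, 1, 2)

root op #2, invoked 2: fresh clock plus P1's own tick → (0, 1, 0)
root op #4, invoked 5: fresh clock plus P0's own tick → (1, 0, 0)
VC(#1, invoked at 1): max of VC(#2)=(0, 1, 0), then +1 on thread P2 → (0, 1, 1)
VC(#5, invoked at 8): max of VC(#4)=(1, 0, 0), then +1 on thread P0 → (2, 0, 0)
VC(#3, invoked at 4): max of VC(#1)=(0, 1, 1), then +1 on thread P2 → (0, 1, 2)
VC(#6, invoked at 11): max of VC(#5)=(2, 0, 0), then +1 on thread P0 → (3, 0, 0)
target: VC(#3) = (0, 1, 2)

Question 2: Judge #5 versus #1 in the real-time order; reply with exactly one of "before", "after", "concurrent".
after

#5 spans [8,10], #1 spans [1,3]
resp(#1)=3 < inv(#5)=8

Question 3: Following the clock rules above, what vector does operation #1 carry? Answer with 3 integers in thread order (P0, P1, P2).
(0, 1, 1)

invoked at 2, #2 has no predecessors; its own P1 bump gives (0, 1, 0)
invoked at 5, #4 has no predecessors; its own P0 bump gives (1, 0, 0)
from VC(#2)=(0, 1, 0), #1 (invoked 1) maxes components and bumps P2 → (0, 1, 1)
from VC(#4)=(1, 0, 0), #5 (invoked 8) maxes components and bumps P0 → (2, 0, 0)
from VC(#1)=(0, 1, 1), #3 (invoked 4) maxes components and bumps P2 → (0, 1, 2)
from VC(#5)=(2, 0, 0), #6 (invoked 11) maxes components and bumps P0 → (3, 0, 0)
target: VC(#1) = (0, 1, 1)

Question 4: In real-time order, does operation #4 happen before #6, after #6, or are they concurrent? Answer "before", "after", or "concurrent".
before

#4 spans [5,7], #6 spans [11,12]
resp(#4)=7 < inv(#6)=11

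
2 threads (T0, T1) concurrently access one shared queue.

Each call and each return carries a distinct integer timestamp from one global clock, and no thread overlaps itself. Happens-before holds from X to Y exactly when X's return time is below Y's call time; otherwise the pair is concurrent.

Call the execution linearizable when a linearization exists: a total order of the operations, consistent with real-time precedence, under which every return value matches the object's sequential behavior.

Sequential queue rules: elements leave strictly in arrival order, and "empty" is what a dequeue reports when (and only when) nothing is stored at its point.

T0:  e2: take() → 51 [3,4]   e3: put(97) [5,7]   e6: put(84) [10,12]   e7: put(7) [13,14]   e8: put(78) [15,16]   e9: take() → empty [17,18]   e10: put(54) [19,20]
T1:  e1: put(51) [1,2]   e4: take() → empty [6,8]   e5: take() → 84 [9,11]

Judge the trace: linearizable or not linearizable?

prefix check: 1..10 passes, 1..11 fails once e5's time-11 response joins
every one of the 2 real-time-consistent orders over 5 completed queue ops fails the sequential spec
no completion choice of the 1 pending operation (e6) rescues it — every subset was tried
for example e1, e2, e3, e4, e5 (pending dropped) fails at step 4: e4 take() → empty is not legal there
for example e1, e2, e4, e3, e5 (pending dropped) fails at step 5: e5 take() → 84 is not legal there

not linearizable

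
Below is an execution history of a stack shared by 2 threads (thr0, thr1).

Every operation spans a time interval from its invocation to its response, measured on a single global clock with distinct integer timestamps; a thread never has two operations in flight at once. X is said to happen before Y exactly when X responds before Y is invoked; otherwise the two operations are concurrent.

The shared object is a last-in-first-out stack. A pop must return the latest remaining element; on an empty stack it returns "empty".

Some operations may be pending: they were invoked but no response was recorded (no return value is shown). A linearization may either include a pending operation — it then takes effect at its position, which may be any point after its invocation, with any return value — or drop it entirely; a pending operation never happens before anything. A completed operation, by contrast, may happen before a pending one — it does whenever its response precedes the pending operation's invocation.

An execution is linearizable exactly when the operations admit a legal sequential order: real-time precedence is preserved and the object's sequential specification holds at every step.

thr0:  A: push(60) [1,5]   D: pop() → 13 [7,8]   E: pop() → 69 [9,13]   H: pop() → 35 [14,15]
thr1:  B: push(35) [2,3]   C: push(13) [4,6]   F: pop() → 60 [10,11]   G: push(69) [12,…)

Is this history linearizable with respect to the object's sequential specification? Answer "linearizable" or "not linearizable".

one valid linearization: B, A, C, D, F, G, E, H
step 1: B push(35) — stack <35>
step 2: A push(60) — stack <35,60>
step 3: C push(13) — stack <35,60,13>
step 4: D pop() → 13 — stack <35,60>
step 5: F pop() → 60 — stack <35>
step 6: G push(69) (pending, included) — stack <35,69>
step 7: E pop() → 69 — stack <35>
step 8: H pop() → 35 — stack <>

linearizable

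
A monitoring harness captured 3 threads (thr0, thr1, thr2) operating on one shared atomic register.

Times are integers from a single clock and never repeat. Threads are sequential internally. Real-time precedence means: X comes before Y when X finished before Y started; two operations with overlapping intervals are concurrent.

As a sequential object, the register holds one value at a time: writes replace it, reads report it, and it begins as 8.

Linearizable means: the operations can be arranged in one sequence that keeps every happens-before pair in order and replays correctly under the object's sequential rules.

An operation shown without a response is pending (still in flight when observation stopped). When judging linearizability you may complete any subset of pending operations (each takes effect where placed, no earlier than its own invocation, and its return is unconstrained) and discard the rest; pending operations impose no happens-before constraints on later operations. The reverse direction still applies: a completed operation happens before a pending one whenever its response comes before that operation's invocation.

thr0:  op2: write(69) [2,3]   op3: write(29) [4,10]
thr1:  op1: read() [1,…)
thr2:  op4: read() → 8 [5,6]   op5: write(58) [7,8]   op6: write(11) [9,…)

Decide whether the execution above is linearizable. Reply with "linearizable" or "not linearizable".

not linearizable

through event 5 a valid linearization exists; event 6 (op4 responding at time 6) ends that
the completed operations (2 total) allow one real-time order; the atomic register replay rejects it
completion choices over the 2 pending operations (op1, op3) were checked; none helps
one such order, op2, op4 (pending dropped), breaks at step 2 where op4 read() → 8 is illegal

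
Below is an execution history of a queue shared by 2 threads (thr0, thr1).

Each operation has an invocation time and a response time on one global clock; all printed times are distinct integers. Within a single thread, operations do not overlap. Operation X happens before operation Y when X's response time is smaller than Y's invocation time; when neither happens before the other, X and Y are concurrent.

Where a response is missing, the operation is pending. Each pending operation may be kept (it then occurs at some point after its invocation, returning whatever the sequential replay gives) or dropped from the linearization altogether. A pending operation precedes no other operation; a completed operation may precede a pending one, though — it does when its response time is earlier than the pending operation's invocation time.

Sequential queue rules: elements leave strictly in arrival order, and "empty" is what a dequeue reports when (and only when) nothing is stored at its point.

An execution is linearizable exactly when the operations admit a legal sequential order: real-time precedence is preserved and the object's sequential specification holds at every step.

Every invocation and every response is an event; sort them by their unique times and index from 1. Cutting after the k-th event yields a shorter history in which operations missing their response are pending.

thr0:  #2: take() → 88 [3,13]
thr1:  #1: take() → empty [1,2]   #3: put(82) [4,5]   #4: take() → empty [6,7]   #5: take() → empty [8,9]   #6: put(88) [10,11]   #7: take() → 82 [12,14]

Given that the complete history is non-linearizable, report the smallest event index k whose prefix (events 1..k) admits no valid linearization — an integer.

13

events 1..12 are linearizable; a witness order is #1, #3, #2, #4, #5, #6:
1. #1 take() → empty, leaving queue <>
2. #3 put(82), leaving queue <82>
3. #2 take() (pending, included), leaving queue <>
4. #4 take() → empty, leaving queue <>
5. #5 take() → empty, leaving queue <>
6. #6 put(88), leaving queue <88>
once event 13 joins (#2's response, time 13), exhaustive search finds no witness
no completion choice of the 1 pending operation (#7) rescues it — every subset was tried
for example #1, #2, #3, #4, #5, #6 (pending dropped) fails at step 2: #2 take() → 88 is not legal there
for example #1, #3, #2, #4, #5, #6 (pending dropped) fails at step 3: #2 take() → 88 is not legal there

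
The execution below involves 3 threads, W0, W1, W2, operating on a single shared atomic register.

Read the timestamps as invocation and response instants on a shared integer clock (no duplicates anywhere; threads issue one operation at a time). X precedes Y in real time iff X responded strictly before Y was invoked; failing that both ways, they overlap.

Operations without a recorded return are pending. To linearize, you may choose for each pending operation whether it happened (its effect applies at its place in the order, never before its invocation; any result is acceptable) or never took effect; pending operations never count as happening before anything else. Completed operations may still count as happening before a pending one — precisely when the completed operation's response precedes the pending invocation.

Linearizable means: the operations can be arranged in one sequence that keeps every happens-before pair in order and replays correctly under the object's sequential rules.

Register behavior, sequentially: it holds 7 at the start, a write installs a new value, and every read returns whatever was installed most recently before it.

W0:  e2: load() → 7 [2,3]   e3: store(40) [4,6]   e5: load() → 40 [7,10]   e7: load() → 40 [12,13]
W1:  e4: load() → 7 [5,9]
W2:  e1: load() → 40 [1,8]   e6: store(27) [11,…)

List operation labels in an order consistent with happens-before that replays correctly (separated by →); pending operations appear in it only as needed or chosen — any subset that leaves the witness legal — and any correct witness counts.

1. e2 load() → 7, leaving value 7
2. e4 load() → 7, leaving value 7
3. e3 store(40), leaving value 40
4. e1 load() → 40, leaving value 40
5. e5 load() → 40, leaving value 40
6. e7 load() → 40, leaving value 40

e2 → e4 → e3 → e1 → e5 → e7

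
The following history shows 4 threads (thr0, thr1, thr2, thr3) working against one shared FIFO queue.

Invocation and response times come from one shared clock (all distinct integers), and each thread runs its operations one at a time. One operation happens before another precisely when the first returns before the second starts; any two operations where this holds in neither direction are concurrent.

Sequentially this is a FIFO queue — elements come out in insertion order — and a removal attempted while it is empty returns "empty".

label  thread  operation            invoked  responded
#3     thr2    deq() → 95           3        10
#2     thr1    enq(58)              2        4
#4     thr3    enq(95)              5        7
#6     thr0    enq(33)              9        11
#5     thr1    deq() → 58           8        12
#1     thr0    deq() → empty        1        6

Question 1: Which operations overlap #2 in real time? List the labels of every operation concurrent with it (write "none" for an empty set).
overlap test against #2 [2,4]: concurrent iff the interval meets 2..4
#1 [1,6]: concurrent
#3 [3,10]: concurrent
#4 [5,7]: after
#5 [8,12]: after
#6 [9,11]: after

#1, #3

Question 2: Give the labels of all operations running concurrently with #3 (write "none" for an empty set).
concurrent with #3 ([3,10]): every op whose interval crosses 3..10
#1 [1,6]: concurrent
#2 [2,4]: concurrent
#4 [5,7]: concurrent
#5 [8,12]: concurrent
#6 [9,11]: concurrent

#1, #2, #4, #5, #6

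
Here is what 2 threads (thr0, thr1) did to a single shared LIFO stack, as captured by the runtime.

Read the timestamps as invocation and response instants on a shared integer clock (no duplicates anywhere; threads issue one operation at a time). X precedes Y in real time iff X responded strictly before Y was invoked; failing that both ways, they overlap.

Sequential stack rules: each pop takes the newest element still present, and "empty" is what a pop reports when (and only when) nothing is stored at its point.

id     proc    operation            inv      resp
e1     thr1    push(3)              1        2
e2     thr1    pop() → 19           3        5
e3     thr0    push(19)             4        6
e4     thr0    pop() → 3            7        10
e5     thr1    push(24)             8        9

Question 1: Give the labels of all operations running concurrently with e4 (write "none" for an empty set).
concurrent with e4 ([7,10]): every op whose interval crosses 7..10
e1 [1,2]: before
e2 [3,5]: before
e3 [4,6]: before
e5 [8,9]: concurrent

e5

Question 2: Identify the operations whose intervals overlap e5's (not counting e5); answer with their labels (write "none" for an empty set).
e5 spans [8,9]; an op avoiding the whole window 8..9 is ordered, any other is concurrent
e1 [1,2]: before
e2 [3,5]: before
e3 [4,6]: before
e4 [7,10]: concurrent

e4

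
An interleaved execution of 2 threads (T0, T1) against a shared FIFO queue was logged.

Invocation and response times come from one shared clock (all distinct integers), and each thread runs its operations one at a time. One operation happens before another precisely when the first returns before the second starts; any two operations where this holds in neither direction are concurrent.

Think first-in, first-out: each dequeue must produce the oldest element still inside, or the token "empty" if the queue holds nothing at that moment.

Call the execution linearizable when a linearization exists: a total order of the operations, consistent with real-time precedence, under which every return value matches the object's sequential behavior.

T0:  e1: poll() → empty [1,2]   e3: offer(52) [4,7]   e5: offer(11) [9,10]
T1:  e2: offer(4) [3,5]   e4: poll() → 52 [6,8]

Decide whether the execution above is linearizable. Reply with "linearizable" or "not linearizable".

linearizable

a witness: e1, e3, e2, e4, e5
1. e1 poll() → empty, leaving queue <>
2. e3 offer(52), leaving queue <52>
3. e2 offer(4), leaving queue <52,4>
4. e4 poll() → 52, leaving queue <4>
5. e5 offer(11), leaving queue <4,11>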